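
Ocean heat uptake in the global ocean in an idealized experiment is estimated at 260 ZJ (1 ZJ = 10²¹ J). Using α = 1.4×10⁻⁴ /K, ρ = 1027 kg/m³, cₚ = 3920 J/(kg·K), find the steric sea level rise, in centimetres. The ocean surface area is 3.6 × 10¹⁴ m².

about 2.51 cm

Per unit area: Q = 260×10²¹ / (3.6×10¹⁴) ≈ 7.222×10⁸ J/m²
Δh = αQ/(ρcₚ) = 1.4×10⁻⁴ × 7.222×10⁸ / (1027 × 3920) ≈ 0.025115 m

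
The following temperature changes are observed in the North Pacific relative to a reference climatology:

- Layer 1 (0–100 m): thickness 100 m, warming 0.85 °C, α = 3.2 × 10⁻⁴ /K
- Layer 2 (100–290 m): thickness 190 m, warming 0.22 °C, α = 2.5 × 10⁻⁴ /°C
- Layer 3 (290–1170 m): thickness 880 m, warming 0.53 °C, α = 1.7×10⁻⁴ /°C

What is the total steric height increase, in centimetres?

3.2×10⁻⁴ × 0.85 × 100 = 0.02720 m
Layer 2: 190 × 0.22 × 2.5×10⁻⁴ = 0.01045 m
Layer 3: 0.53 × 880 × 1.7×10⁻⁴ = 0.079288 m
Δh = 0.02720 + 0.01045 + 0.079288 = 0.116938 m

about 12 cm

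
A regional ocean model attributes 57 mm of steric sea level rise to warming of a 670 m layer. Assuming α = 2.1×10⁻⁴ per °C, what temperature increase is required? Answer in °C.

ΔT = Δh/(αH) = 0.057 / (2.1×10⁻⁴ × 670) ≈ 0.4051 °C

ΔT ≈ 0.405 °C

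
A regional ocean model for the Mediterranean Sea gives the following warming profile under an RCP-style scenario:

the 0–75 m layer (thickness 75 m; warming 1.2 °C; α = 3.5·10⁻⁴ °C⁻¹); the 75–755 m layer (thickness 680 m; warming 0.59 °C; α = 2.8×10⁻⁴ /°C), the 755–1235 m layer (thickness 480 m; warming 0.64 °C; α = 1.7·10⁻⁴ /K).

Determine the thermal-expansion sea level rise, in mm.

about 196 mm

1.2 × 75 × 3.5×10⁻⁴ = 0.03150 m
680 × 2.8×10⁻⁴ × 0.59 = 0.112336 m
755–1235 m: 480 × 0.64 × 1.7×10⁻⁴ = 0.052224 m
Δh = 0.03150 + 0.112336 + 0.052224 = 0.19606 m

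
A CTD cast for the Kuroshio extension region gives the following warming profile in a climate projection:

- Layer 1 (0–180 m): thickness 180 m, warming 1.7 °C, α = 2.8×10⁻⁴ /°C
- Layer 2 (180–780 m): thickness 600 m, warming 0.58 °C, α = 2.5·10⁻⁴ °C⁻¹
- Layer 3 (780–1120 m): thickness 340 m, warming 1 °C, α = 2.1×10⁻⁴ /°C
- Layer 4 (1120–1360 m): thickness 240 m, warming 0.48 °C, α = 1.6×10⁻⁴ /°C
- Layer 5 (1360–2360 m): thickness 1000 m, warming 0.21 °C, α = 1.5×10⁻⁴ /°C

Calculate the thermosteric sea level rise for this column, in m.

1.7 × 2.8×10⁻⁴ × 180 = 0.08568 m
Layer 2: 600 × 0.58 × 2.5×10⁻⁴ = 0.08700 m
Layer 3: 2.1×10⁻⁴ × 1 × 340 = 0.07140 m
Layer 4: 240 × 1.6×10⁻⁴ × 0.48 = 0.018432 m
Layer 5: 1.5×10⁻⁴ × 1000 × 0.21 = 0.03150 m
Δh = 0.08568 + 0.08700 + 0.07140 + 0.018432 + 0.03150 = 0.294012 m

0.29 m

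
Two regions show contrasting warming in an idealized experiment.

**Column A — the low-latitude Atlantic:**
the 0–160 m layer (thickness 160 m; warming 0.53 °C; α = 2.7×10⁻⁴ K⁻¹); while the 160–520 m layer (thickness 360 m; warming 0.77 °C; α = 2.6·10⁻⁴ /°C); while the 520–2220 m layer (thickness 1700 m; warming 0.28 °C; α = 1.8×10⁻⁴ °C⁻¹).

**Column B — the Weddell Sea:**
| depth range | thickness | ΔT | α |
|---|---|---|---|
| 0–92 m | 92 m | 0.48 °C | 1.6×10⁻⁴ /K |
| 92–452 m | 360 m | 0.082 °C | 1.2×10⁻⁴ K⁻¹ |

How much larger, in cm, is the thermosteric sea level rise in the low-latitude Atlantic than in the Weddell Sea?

A 0–160 m: 2.7×10⁻⁴ × 160 × 0.53 = 0.022896 m
A Layer 2: 0.77 × 2.6×10⁻⁴ × 360 = 0.072072 m
A Layer 3: 0.28 × 1700 × 1.8×10⁻⁴ = 0.08568 m
A total: 0.180648 m
B 0.48 × 1.6×10⁻⁴ × 92 = 0.0070656 m
B 92–452 m: 360 × 0.082 × 1.2×10⁻⁴ = 0.0035424 m
B total: 0.010608 m
Difference: 0.180648 − 0.010608 = 0.17004 m

17.0 cm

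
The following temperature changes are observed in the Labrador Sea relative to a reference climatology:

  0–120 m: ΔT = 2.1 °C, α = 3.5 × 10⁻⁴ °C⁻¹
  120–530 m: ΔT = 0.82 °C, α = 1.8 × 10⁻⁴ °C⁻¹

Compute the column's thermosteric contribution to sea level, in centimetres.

2.1 × 120 × 3.5×10⁻⁴ = 0.08820 m
120–530 m: 0.82 × 410 × 1.8×10⁻⁴ = 0.060516 m
Δh = 0.08820 + 0.060516 = 0.148716 m ≈ 14.9 cm

Δh ≈ 14.9 cm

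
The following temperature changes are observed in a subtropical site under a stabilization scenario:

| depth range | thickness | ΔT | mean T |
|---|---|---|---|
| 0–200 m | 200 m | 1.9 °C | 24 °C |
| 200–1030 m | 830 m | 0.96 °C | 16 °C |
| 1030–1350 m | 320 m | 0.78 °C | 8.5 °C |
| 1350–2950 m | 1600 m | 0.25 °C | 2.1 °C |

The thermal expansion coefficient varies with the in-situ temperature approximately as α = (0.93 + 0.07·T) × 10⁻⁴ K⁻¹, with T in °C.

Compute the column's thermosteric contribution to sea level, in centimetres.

Layer 1: α = (0.93 + 0.07×24)×10⁻⁴ = 2.61×10⁻⁴ K⁻¹
Layer 2: α = (0.93 + 0.07×16)×10⁻⁴ = 2.05×10⁻⁴ K⁻¹
Layer 3: α = (0.93 + 0.07×8.5)×10⁻⁴ = 1.525×10⁻⁴ K⁻¹
Layer 4: α = (0.93 + 0.07×2.1)×10⁻⁴ = 1.077×10⁻⁴ K⁻¹
0–200 m: 2.61×10⁻⁴ × 200 × 1.9 = 0.09918 m
0.96 × 2.05×10⁻⁴ × 830 = 0.163344 m
Layer 3: 0.78 × 320 × 1.525×10⁻⁴ = 0.038064 m
1350–2950 m: 1.077×10⁻⁴ × 1600 × 0.25 = 0.04308 m
Δh = 0.09918 + 0.163344 + 0.038064 + 0.04308 = 0.343668 m

Δh = 34.4 cm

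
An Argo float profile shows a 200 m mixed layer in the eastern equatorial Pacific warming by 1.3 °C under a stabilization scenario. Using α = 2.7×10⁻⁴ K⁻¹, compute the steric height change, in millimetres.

Δh = 70 mm

Δh = αΔT·H = 2.7×10⁻⁴ × 1.3 × 200 = 0.07020 m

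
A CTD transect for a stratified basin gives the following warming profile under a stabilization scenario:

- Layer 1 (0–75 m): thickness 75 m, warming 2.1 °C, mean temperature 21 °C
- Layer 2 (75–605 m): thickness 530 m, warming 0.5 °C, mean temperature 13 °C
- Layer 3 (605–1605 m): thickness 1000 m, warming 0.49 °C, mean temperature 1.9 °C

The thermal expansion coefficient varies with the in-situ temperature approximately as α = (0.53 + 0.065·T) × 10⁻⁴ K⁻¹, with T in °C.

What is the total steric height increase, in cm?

Layer 1: α = (0.53 + 0.065×21)×10⁻⁴ = 1.895×10⁻⁴ K⁻¹
Layer 2: α = (0.53 + 0.065×13)×10⁻⁴ = 1.375×10⁻⁴ K⁻¹
Layer 3: α = (0.53 + 0.065×1.9)×10⁻⁴ = 0.6535×10⁻⁴ K⁻¹
Layer 1: 75 × 1.895×10⁻⁴ × 2.1 = 0.02984625 m
75–605 m: 1.375×10⁻⁴ × 0.5 × 530 = 0.0364375 m
Layer 3: 1000 × 0.6535×10⁻⁴ × 0.49 = 0.0320215 m
Δh = 0.02984625 + 0.0364375 + 0.0320215 = 0.09830525 m

about 9.83 cm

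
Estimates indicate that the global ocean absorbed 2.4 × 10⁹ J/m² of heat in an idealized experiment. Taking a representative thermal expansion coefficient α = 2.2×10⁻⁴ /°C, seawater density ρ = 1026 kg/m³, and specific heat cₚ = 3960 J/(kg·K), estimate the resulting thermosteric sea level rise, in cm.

Δh = αQ/(ρcₚ) = 2.2×10⁻⁴ × 2.4×10⁹ / (1026 × 3960) ≈ 0.12995 m

Δh = 13 cm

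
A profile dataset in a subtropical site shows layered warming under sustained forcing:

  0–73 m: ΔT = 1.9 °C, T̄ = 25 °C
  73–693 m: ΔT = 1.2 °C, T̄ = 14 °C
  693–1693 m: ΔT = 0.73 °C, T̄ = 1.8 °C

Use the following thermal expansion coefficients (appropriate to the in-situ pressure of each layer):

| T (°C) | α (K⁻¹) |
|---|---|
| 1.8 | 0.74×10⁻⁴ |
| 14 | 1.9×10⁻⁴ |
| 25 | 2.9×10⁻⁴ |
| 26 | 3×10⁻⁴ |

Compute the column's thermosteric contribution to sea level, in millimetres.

Layer 1 at 25 °C → α = 2.9×10⁻⁴ K⁻¹
Layer 2 at 14 °C → α = 1.9×10⁻⁴ K⁻¹
Layer 3 at 1.8 °C → α = 0.74×10⁻⁴ K⁻¹
0–73 m: 1.9 × 73 × 2.9×10⁻⁴ = 0.040223 m
620 × 1.2 × 1.9×10⁻⁴ = 0.14136 m
Layer 3: 1000 × 0.74×10⁻⁴ × 0.73 = 0.05402 m
Δh = 0.040223 + 0.14136 + 0.05402 = 0.235603 m ≈ 236 mm

Δh = 236 mm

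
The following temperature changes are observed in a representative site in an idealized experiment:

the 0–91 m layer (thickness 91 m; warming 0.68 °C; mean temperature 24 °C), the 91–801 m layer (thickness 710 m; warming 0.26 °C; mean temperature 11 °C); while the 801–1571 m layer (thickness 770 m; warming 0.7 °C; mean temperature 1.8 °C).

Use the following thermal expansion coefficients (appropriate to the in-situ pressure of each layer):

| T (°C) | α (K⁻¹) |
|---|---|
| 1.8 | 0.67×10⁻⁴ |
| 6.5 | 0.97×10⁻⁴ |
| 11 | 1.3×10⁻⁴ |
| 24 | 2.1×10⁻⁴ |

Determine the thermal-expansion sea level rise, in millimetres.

Layer 1 at 24 °C → α = 2.1×10⁻⁴ K⁻¹
Layer 2 at 11 °C → α = 1.3×10⁻⁴ K⁻¹
Layer 3 at 1.8 °C → α = 0.67×10⁻⁴ K⁻¹
Layer 1: 2.1×10⁻⁴ × 0.68 × 91 = 0.0129948 m
91–801 m: 710 × 1.3×10⁻⁴ × 0.26 = 0.023998 m
770 × 0.7 × 0.67×10⁻⁴ = 0.036113 m
Δh = 0.0129948 + 0.023998 + 0.036113 = 0.0731058 m

73.1 mm of thermosteric rise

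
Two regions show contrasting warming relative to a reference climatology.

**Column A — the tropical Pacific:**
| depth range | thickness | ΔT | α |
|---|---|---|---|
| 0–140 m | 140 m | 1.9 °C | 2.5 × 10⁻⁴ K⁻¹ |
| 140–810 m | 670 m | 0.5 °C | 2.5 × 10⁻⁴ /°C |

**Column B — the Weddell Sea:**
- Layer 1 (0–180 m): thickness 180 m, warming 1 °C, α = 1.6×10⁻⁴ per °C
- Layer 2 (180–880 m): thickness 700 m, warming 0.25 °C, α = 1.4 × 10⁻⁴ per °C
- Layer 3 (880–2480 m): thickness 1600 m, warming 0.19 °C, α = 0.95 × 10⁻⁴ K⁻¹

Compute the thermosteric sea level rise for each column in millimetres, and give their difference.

A 1.9 × 140 × 2.5×10⁻⁴ = 0.06650 m
A Layer 2: 670 × 0.5 × 2.5×10⁻⁴ = 0.08375 m
A total: 0.15025 m
B 180 × 1 × 1.6×10⁻⁴ = 0.02880 m
B 1.4×10⁻⁴ × 700 × 0.25 = 0.02450 m
B Layer 3: 0.95×10⁻⁴ × 0.19 × 1600 = 0.02888 m
B total: 0.08218 m
Difference: 0.15025 − 0.08218 = 0.06807 m

A: 150 mm; B: 82 mm; difference 68 mm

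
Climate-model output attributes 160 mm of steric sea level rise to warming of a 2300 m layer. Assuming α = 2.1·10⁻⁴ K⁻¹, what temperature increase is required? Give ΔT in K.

about 0.331 K

ΔT = Δh/(αH) = 0.16 / (2.1×10⁻⁴ × 2300) ≈ 0.3313 K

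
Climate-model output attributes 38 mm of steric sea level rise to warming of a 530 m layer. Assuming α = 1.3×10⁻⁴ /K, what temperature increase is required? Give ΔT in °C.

ΔT = Δh/(αH) = 0.038 / (1.3×10⁻⁴ × 530) ≈ 0.5515 °C

about 0.552 °C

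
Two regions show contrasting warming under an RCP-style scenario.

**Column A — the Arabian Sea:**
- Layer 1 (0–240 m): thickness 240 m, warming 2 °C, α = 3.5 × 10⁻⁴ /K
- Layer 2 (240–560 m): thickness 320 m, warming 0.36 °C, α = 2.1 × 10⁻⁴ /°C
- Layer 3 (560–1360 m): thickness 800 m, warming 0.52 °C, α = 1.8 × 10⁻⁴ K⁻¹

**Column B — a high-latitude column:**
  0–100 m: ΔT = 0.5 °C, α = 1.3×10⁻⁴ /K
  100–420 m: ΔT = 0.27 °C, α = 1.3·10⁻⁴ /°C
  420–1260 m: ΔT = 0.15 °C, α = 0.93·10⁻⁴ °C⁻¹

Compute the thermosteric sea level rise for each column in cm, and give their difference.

A 2 × 3.5×10⁻⁴ × 240 = 0.16800 m
A 320 × 2.1×10⁻⁴ × 0.36 = 0.024192 m
A 0.52 × 800 × 1.8×10⁻⁴ = 0.07488 m
A total: 0.267072 m
B 0–100 m: 0.5 × 1.3×10⁻⁴ × 100 = 0.00650 m
B Layer 2: 320 × 1.3×10⁻⁴ × 0.27 = 0.011232 m
B Layer 3: 840 × 0.93×10⁻⁴ × 0.15 = 0.011718 m
B total: 0.02945 m
Difference: 0.267072 − 0.02945 = 0.237622 m

A: 27 cm; B: 2.9 cm; difference 24 cm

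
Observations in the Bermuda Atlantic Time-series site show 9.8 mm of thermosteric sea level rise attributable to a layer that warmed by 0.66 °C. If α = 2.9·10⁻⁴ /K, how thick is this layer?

H = Δh/(αΔT) = 0.0098 / (2.9×10⁻⁴ × 0.66) ≈ 51.20 m

about 51 m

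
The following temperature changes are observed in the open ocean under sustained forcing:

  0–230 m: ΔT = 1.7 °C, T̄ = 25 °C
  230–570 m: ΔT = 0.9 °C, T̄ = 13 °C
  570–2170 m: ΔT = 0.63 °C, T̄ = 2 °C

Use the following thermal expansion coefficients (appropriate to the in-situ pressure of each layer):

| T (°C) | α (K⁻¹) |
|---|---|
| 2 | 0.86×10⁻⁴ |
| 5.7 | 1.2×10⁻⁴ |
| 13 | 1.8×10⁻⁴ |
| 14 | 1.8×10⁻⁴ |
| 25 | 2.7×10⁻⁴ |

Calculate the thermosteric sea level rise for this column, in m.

Δh ≈ 0.25 m

Layer 1 at 25 °C → α = 2.7×10⁻⁴ K⁻¹
Layer 2 at 13 °C → α = 1.8×10⁻⁴ K⁻¹
Layer 3 at 2 °C → α = 0.86×10⁻⁴ K⁻¹
0–230 m: 2.7×10⁻⁴ × 230 × 1.7 = 0.10557 m
340 × 0.9 × 1.8×10⁻⁴ = 0.05508 m
Layer 3: 1600 × 0.63 × 0.86×10⁻⁴ = 0.086688 m
Δh = 0.10557 + 0.05508 + 0.086688 = 0.247338 m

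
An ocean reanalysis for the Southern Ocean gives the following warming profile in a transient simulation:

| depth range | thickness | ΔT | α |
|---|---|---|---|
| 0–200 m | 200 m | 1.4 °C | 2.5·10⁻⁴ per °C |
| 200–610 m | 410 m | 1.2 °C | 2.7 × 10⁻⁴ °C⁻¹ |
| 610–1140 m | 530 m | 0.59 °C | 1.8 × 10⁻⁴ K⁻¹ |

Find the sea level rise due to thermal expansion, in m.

Layer 1: 200 × 2.5×10⁻⁴ × 1.4 = 0.07000 m
200–610 m: 410 × 2.7×10⁻⁴ × 1.2 = 0.13284 m
610–1140 m: 0.59 × 530 × 1.8×10⁻⁴ = 0.056286 m
Δh = 0.07000 + 0.13284 + 0.056286 = 0.259126 m ≈ 0.26 m

0.26 m of thermosteric rise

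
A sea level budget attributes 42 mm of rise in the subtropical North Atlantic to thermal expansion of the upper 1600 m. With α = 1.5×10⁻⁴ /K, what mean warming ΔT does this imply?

ΔT = Δh/(αH) = 0.042 / (1.5×10⁻⁴ × 1600) = 0.1750 K

0.18 K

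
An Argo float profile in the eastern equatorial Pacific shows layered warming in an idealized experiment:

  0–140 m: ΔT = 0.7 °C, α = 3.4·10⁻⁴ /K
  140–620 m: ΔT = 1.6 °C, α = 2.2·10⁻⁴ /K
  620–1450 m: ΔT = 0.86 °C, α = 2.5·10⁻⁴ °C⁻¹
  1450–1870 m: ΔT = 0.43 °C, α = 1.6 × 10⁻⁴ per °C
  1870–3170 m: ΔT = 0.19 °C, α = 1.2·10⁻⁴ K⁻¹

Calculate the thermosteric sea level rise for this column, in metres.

3.4×10⁻⁴ × 140 × 0.7 = 0.03332 m
140–620 m: 480 × 2.2×10⁻⁴ × 1.6 = 0.16896 m
0.86 × 830 × 2.5×10⁻⁴ = 0.17845 m
Layer 4: 1.6×10⁻⁴ × 0.43 × 420 = 0.028896 m
0.19 × 1300 × 1.2×10⁻⁴ = 0.02964 m
Δh = 0.03332 + 0.16896 + 0.17845 + 0.028896 + 0.02964 = 0.439266 m ≈ 0.439 m

0.439 m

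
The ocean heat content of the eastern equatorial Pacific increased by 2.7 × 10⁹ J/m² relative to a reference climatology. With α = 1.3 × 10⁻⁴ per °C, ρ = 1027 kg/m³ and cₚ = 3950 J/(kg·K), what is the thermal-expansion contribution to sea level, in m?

Δh = αQ/(ρcₚ) = 1.3×10⁻⁴ × 2.7×10⁹ / (1027 × 3950) ≈ 0.086525 m

Δh ≈ 0.087 m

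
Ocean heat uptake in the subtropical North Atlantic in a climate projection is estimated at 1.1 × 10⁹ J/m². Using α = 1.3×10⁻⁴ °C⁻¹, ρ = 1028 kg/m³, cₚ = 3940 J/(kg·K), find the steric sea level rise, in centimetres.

Δh = αQ/(ρcₚ) = 1.3×10⁻⁴ × 1.1×10⁹ / (1028 × 3940) ≈ 0.035306 m

about 3.5 cm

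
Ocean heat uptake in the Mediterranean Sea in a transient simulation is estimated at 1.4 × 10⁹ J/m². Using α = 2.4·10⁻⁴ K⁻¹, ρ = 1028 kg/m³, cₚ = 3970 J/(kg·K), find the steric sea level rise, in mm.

about 82.3 mm

Δh = αQ/(ρcₚ) = 2.4×10⁻⁴ × 1.4×10⁹ / (1028 × 3970) ≈ 0.08233 m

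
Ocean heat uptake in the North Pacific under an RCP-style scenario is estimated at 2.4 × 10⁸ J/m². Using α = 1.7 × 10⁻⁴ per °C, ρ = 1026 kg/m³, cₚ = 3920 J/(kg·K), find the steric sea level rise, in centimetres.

Δh = αQ/(ρcₚ) = 1.7×10⁻⁴ × 2.4×10⁸ / (1026 × 3920) ≈ 0.010144 m

1.0 cm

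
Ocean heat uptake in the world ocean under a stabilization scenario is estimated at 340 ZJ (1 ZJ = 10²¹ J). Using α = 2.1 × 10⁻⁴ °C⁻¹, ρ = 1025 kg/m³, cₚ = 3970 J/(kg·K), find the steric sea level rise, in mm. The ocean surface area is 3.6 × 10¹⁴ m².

Per unit area: Q = 340×10²¹ / (3.6×10¹⁴) ≈ 9.444×10⁸ J/m²
Δh = αQ/(ρcₚ) = 2.1×10⁻⁴ × 9.444×10⁸ / (1025 × 3970) ≈ 0.048737 m

48.7 mm of thermosteric rise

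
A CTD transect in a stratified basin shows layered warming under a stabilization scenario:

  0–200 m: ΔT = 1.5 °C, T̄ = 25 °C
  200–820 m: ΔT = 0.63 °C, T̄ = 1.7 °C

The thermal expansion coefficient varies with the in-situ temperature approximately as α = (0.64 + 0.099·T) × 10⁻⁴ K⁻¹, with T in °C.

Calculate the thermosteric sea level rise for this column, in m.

Layer 1: α = (0.64 + 0.099×25)×10⁻⁴ = 3.115×10⁻⁴ K⁻¹
Layer 2: α = (0.64 + 0.099×1.7)×10⁻⁴ = 0.8083×10⁻⁴ K⁻¹
1.5 × 200 × 3.115×10⁻⁴ = 0.09345 m
200–820 m: 620 × 0.63 × 0.8083×10⁻⁴ = 0.031572198 m
Δh = 0.09345 + 0.031572198 = 0.125022198 m ≈ 0.125 m

0.125 m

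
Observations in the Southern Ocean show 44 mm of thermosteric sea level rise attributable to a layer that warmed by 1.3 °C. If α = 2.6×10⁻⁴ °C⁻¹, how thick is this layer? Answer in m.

H = Δh/(αΔT) = 0.044 / (2.6×10⁻⁴ × 1.3) ≈ 130.2 m

H ≈ 130 m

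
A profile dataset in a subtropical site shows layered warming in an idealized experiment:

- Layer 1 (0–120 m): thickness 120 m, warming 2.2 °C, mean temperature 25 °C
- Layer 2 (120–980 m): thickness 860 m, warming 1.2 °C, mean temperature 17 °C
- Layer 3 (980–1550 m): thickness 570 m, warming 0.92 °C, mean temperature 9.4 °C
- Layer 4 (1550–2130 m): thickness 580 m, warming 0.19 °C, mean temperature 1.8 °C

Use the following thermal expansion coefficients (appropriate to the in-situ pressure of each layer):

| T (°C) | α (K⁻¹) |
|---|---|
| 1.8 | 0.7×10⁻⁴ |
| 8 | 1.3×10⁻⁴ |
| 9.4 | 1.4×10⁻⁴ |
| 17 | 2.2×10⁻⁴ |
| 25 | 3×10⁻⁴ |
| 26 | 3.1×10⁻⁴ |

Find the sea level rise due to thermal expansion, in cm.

Δh = 38.7 cm

Layer 1 at 25 °C → α = 3×10⁻⁴ K⁻¹
Layer 2 at 17 °C → α = 2.2×10⁻⁴ K⁻¹
Layer 3 at 9.4 °C → α = 1.4×10⁻⁴ K⁻¹
Layer 4 at 1.8 °C → α = 0.7×10⁻⁴ K⁻¹
0–120 m: 3×10⁻⁴ × 120 × 2.2 = 0.07920 m
120–980 m: 860 × 2.2×10⁻⁴ × 1.2 = 0.22704 m
980–1550 m: 0.92 × 1.4×10⁻⁴ × 570 = 0.073416 m
Layer 4: 0.7×10⁻⁴ × 0.19 × 580 = 0.007714 m
Δh = 0.07920 + 0.22704 + 0.073416 + 0.007714 = 0.38737 m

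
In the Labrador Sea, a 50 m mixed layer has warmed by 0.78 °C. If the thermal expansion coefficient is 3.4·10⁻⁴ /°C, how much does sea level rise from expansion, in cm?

Δh = αΔT·H = 3.4×10⁻⁴ × 0.78 × 50 = 0.01326 m

Δh ≈ 1.3 cm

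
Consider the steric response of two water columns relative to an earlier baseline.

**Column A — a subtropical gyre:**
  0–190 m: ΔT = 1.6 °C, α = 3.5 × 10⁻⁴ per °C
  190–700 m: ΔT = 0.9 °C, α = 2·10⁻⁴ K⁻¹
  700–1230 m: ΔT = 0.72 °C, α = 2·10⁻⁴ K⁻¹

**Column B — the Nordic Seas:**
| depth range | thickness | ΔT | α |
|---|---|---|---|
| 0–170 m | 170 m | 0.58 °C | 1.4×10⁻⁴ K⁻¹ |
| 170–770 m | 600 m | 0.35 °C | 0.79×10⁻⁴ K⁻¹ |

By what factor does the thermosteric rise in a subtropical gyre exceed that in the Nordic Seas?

A 190 × 3.5×10⁻⁴ × 1.6 = 0.10640 m
A Layer 2: 510 × 0.9 × 2×10⁻⁴ = 0.09180 m
A Layer 3: 2×10⁻⁴ × 530 × 0.72 = 0.07632 m
A total: 0.27452 m
B 0.58 × 170 × 1.4×10⁻⁴ = 0.013804 m
B 170–770 m: 600 × 0.35 × 0.79×10⁻⁴ = 0.01659 m
B total: 0.030394 m
Ratio: 0.27452 / 0.030394 ≈ 9.032

9.03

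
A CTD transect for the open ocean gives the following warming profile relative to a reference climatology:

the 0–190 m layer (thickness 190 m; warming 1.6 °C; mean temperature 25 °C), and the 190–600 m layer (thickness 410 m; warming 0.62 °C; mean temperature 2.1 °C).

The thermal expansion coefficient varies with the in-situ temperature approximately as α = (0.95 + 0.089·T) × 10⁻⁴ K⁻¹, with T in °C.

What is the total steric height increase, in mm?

125 mm of thermosteric rise

Layer 1: α = (0.95 + 0.089×25)×10⁻⁴ = 3.175×10⁻⁴ K⁻¹
Layer 2: α = (0.95 + 0.089×2.1)×10⁻⁴ = 1.1369×10⁻⁴ K⁻¹
0–190 m: 3.175×10⁻⁴ × 1.6 × 190 = 0.09652 m
Layer 2: 1.1369×10⁻⁴ × 410 × 0.62 = 0.028899998 m
Δh = 0.09652 + 0.028899998 = 0.125419998 m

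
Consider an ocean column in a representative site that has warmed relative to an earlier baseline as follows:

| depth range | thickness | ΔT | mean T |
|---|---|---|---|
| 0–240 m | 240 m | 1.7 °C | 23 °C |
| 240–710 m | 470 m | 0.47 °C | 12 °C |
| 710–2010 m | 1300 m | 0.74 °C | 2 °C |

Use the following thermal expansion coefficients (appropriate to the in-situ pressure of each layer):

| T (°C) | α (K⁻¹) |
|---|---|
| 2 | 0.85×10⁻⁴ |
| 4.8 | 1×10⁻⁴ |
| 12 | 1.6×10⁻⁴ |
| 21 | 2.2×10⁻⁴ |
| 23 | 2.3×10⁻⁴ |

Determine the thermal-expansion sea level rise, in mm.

Δh ≈ 211 mm

Layer 1 at 23 °C → α = 2.3×10⁻⁴ K⁻¹
Layer 2 at 12 °C → α = 1.6×10⁻⁴ K⁻¹
Layer 3 at 2 °C → α = 0.85×10⁻⁴ K⁻¹
0–240 m: 240 × 2.3×10⁻⁴ × 1.7 = 0.09384 m
0.47 × 470 × 1.6×10⁻⁴ = 0.035344 m
Layer 3: 1300 × 0.74 × 0.85×10⁻⁴ = 0.08177 m
Δh = 0.09384 + 0.035344 + 0.08177 = 0.210954 m ≈ 211 mm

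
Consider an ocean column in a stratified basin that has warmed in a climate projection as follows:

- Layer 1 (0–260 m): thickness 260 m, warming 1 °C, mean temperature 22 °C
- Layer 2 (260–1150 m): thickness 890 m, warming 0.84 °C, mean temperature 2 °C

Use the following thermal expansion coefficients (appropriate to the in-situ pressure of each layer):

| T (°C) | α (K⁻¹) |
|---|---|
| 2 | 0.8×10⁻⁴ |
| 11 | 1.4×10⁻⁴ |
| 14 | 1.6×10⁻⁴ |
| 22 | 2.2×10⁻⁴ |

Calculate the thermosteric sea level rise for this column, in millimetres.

Δh = 117 mm

Layer 1 at 22 °C → α = 2.2×10⁻⁴ K⁻¹
Layer 2 at 2 °C → α = 0.8×10⁻⁴ K⁻¹
Layer 1: 1 × 2.2×10⁻⁴ × 260 = 0.05720 m
Layer 2: 0.8×10⁻⁴ × 890 × 0.84 = 0.059808 m
Δh = 0.05720 + 0.059808 = 0.117008 m ≈ 117 mm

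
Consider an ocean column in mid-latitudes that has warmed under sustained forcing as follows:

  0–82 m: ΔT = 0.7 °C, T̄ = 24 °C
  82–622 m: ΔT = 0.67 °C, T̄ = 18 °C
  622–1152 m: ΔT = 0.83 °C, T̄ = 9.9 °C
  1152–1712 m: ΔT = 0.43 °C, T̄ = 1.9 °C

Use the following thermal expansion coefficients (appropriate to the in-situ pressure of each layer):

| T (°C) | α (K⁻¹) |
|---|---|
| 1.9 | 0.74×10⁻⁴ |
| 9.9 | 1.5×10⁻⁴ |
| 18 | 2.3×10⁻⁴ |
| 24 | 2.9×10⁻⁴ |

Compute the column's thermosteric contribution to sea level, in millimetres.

180 mm of thermosteric rise

Layer 1 at 24 °C → α = 2.9×10⁻⁴ K⁻¹
Layer 2 at 18 °C → α = 2.3×10⁻⁴ K⁻¹
Layer 3 at 9.9 °C → α = 1.5×10⁻⁴ K⁻¹
Layer 4 at 1.9 °C → α = 0.74×10⁻⁴ K⁻¹
0–82 m: 82 × 2.9×10⁻⁴ × 0.7 = 0.016646 m
540 × 2.3×10⁻⁴ × 0.67 = 0.083214 m
622–1152 m: 0.83 × 530 × 1.5×10⁻⁴ = 0.065985 m
0.74×10⁻⁴ × 560 × 0.43 = 0.0178192 m
Δh = 0.016646 + 0.083214 + 0.065985 + 0.0178192 = 0.1836642 m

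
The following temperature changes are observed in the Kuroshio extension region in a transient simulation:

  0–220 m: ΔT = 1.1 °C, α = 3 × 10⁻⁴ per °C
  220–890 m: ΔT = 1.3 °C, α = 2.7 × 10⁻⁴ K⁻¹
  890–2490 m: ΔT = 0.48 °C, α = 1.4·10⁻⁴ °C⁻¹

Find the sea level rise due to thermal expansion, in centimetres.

1.1 × 220 × 3×10⁻⁴ = 0.07260 m
670 × 1.3 × 2.7×10⁻⁴ = 0.23517 m
Layer 3: 0.48 × 1600 × 1.4×10⁻⁴ = 0.10752 m
Δh = 0.07260 + 0.23517 + 0.10752 = 0.41529 m ≈ 41.5 cm

41.5 cm of thermosteric rise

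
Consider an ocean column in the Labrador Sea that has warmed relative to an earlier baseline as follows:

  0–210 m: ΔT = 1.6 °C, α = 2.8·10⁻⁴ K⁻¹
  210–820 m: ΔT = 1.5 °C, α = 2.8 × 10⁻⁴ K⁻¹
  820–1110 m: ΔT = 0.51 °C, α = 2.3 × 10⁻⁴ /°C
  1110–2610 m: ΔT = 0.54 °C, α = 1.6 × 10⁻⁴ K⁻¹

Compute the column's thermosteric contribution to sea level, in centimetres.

0–210 m: 1.6 × 210 × 2.8×10⁻⁴ = 0.09408 m
Layer 2: 1.5 × 610 × 2.8×10⁻⁴ = 0.25620 m
820–1110 m: 2.3×10⁻⁴ × 0.51 × 290 = 0.034017 m
Layer 4: 1500 × 1.6×10⁻⁴ × 0.54 = 0.12960 m
Δh = 0.09408 + 0.25620 + 0.034017 + 0.12960 = 0.513897 m

51.4 cm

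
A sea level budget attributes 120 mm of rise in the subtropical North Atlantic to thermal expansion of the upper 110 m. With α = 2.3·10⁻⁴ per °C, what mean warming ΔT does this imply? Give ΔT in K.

ΔT = Δh/(αH) = 0.12 / (2.3×10⁻⁴ × 110) ≈ 4.743 K

ΔT ≈ 4.74 K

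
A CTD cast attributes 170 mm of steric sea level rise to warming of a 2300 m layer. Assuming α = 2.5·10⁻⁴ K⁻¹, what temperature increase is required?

0.296 K

ΔT = Δh/(αH) = 0.17 / (2.5×10⁻⁴ × 2300) ≈ 0.2957 K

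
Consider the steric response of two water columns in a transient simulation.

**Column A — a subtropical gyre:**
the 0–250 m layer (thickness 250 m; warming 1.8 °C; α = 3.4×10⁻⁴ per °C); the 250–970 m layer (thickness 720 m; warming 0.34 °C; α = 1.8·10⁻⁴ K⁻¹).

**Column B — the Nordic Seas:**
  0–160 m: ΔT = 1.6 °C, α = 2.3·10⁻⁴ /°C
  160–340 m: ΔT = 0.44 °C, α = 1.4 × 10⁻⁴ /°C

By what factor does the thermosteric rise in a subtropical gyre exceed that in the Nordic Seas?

A Layer 1: 3.4×10⁻⁴ × 250 × 1.8 = 0.15300 m
A 1.8×10⁻⁴ × 720 × 0.34 = 0.044064 m
A total: 0.197064 m
B Layer 1: 1.6 × 160 × 2.3×10⁻⁴ = 0.05888 m
B Layer 2: 1.4×10⁻⁴ × 180 × 0.44 = 0.011088 m
B total: 0.069968 m
Ratio: 0.197064 / 0.069968 ≈ 2.816

a factor of 2.8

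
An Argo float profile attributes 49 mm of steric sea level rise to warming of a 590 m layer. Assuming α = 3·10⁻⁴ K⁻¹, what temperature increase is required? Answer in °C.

ΔT = Δh/(αH) = 0.049 / (3×10⁻⁴ × 590) ≈ 0.2768 °C

ΔT ≈ 0.277 °C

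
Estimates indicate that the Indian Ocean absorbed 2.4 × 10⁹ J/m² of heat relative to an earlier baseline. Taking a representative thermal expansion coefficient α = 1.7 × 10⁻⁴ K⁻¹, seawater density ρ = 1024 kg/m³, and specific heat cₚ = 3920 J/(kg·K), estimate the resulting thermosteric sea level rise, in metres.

0.102 m of thermosteric rise

Δh = αQ/(ρcₚ) = 1.7×10⁻⁴ × 2.4×10⁹ / (1024 × 3920) ≈ 0.10164 m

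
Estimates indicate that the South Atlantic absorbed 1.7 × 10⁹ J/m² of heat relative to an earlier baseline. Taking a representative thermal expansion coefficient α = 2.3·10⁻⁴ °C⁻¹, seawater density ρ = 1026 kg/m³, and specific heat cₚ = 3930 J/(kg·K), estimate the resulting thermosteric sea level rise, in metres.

0.0970 m

Δh = αQ/(ρcₚ) = 2.3×10⁻⁴ × 1.7×10⁹ / (1026 × 3930) ≈ 0.09697 m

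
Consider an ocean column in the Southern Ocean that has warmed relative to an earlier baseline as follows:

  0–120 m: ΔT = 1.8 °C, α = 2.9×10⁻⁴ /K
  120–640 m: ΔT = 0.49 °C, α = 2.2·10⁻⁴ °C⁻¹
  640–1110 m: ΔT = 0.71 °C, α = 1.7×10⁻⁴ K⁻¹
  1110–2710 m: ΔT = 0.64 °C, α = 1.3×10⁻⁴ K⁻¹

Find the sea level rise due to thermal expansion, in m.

0.309 m of thermosteric rise

Layer 1: 1.8 × 120 × 2.9×10⁻⁴ = 0.06264 m
2.2×10⁻⁴ × 520 × 0.49 = 0.056056 m
Layer 3: 1.7×10⁻⁴ × 0.71 × 470 = 0.056729 m
0.64 × 1.3×10⁻⁴ × 1600 = 0.13312 m
Δh = 0.06264 + 0.056056 + 0.056729 + 0.13312 = 0.308545 m ≈ 0.309 m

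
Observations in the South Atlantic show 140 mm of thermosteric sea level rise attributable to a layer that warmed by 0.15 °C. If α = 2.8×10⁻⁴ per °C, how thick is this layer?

about 3300 m

H = Δh/(αΔT) = 0.14 / (2.8×10⁻⁴ × 0.15) ≈ 3333 m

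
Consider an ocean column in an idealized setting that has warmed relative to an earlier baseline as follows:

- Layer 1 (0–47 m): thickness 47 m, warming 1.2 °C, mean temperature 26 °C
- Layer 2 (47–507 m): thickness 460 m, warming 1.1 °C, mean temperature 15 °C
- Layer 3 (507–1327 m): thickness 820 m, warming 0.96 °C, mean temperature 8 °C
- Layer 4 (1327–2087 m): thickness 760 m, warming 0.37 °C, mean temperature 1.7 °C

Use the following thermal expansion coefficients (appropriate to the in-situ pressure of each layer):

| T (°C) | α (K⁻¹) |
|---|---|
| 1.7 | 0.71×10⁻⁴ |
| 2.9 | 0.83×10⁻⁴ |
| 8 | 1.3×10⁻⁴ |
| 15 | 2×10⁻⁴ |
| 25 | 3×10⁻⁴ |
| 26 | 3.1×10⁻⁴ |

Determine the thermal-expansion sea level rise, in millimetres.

241 mm of thermosteric rise

Layer 1 at 26 °C → α = 3.1×10⁻⁴ K⁻¹
Layer 2 at 15 °C → α = 2×10⁻⁴ K⁻¹
Layer 3 at 8 °C → α = 1.3×10⁻⁴ K⁻¹
Layer 4 at 1.7 °C → α = 0.71×10⁻⁴ K⁻¹
Layer 1: 47 × 3.1×10⁻⁴ × 1.2 = 0.017484 m
1.1 × 460 × 2×10⁻⁴ = 0.10120 m
1.3×10⁻⁴ × 0.96 × 820 = 0.102336 m
1327–2087 m: 0.37 × 760 × 0.71×10⁻⁴ = 0.0199652 m
Δh = 0.017484 + 0.10120 + 0.102336 + 0.0199652 = 0.2409852 m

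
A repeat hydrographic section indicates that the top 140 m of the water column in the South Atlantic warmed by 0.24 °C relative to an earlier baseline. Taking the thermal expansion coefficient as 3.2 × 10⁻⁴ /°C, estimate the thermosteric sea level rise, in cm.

Δh = αΔT·H = 3.2×10⁻⁴ × 0.24 × 140 = 0.010752 m

Δh = 1.08 cm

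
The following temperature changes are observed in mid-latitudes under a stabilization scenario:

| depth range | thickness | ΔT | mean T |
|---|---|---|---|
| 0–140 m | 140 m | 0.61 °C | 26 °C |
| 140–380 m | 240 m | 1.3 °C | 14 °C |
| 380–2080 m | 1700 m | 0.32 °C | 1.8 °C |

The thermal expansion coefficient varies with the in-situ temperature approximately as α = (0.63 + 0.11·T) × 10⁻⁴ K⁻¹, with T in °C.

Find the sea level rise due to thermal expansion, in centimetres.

Layer 1: α = (0.63 + 0.11×26)×10⁻⁴ = 3.49×10⁻⁴ K⁻¹
Layer 2: α = (0.63 + 0.11×14)×10⁻⁴ = 2.17×10⁻⁴ K⁻¹
Layer 3: α = (0.63 + 0.11×1.8)×10⁻⁴ = 0.828×10⁻⁴ K⁻¹
0–140 m: 140 × 0.61 × 3.49×10⁻⁴ = 0.0298046 m
140–380 m: 2.17×10⁻⁴ × 1.3 × 240 = 0.067704 m
0.32 × 1700 × 0.828×10⁻⁴ = 0.0450432 m
Δh = 0.0298046 + 0.067704 + 0.0450432 = 0.1425518 m ≈ 14.3 cm

14.3 cm of thermosteric rise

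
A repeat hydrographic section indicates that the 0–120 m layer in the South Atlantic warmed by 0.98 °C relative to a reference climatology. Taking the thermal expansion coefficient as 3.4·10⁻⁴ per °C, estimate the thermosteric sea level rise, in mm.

Δh = αΔT·H = 3.4×10⁻⁴ × 0.98 × 120 = 0.039984 m

Δh = 40.0 mm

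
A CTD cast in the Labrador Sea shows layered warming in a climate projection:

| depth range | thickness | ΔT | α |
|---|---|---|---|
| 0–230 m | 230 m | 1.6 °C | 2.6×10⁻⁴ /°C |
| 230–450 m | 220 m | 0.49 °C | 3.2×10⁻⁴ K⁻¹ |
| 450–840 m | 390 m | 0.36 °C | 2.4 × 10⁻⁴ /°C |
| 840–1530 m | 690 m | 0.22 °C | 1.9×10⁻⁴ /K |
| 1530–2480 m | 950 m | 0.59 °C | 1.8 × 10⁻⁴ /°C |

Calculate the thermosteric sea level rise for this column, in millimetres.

230 × 1.6 × 2.6×10⁻⁴ = 0.09568 m
230–450 m: 0.49 × 3.2×10⁻⁴ × 220 = 0.034496 m
450–840 m: 390 × 0.36 × 2.4×10⁻⁴ = 0.033696 m
840–1530 m: 0.22 × 1.9×10⁻⁴ × 690 = 0.028842 m
1530–2480 m: 1.8×10⁻⁴ × 950 × 0.59 = 0.10089 m
Δh = 0.09568 + 0.034496 + 0.033696 + 0.028842 + 0.10089 = 0.293604 m ≈ 294 mm

294 mm of thermosteric rise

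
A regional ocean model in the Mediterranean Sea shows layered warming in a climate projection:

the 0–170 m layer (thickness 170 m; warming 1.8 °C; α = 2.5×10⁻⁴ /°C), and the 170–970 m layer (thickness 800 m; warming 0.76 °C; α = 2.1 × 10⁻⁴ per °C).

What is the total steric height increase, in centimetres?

Δh ≈ 20.4 cm

0–170 m: 170 × 1.8 × 2.5×10⁻⁴ = 0.07650 m
0.76 × 2.1×10⁻⁴ × 800 = 0.12768 m
Δh = 0.07650 + 0.12768 = 0.20418 m ≈ 20.4 cm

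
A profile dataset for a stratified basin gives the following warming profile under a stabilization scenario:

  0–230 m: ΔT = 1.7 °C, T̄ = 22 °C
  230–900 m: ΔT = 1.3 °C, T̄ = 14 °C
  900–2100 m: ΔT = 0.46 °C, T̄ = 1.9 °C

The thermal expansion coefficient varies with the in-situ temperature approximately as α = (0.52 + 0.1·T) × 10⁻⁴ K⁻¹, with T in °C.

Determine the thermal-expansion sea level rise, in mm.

Layer 1: α = (0.52 + 0.1×22)×10⁻⁴ = 2.72×10⁻⁴ K⁻¹
Layer 2: α = (0.52 + 0.1×14)×10⁻⁴ = 1.92×10⁻⁴ K⁻¹
Layer 3: α = (0.52 + 0.1×1.9)×10⁻⁴ = 0.71×10⁻⁴ K⁻¹
230 × 1.7 × 2.72×10⁻⁴ = 0.106352 m
230–900 m: 1.3 × 1.92×10⁻⁴ × 670 = 0.167232 m
Layer 3: 1200 × 0.71×10⁻⁴ × 0.46 = 0.039192 m
Δh = 0.106352 + 0.167232 + 0.039192 = 0.312776 m ≈ 313 mm

313 mm of thermosteric rise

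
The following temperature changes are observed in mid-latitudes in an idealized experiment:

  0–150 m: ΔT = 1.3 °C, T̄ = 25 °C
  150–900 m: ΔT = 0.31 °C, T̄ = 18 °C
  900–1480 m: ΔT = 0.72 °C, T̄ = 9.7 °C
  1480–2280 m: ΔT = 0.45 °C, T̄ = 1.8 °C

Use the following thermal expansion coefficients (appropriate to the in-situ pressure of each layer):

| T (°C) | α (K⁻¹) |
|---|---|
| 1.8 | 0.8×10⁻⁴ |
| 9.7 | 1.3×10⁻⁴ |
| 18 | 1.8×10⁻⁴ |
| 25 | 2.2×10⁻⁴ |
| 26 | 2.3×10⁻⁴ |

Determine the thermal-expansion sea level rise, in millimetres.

about 168 mm

Layer 1 at 25 °C → α = 2.2×10⁻⁴ K⁻¹
Layer 2 at 18 °C → α = 1.8×10⁻⁴ K⁻¹
Layer 3 at 9.7 °C → α = 1.3×10⁻⁴ K⁻¹
Layer 4 at 1.8 °C → α = 0.8×10⁻⁴ K⁻¹
Layer 1: 2.2×10⁻⁴ × 1.3 × 150 = 0.04290 m
1.8×10⁻⁴ × 750 × 0.31 = 0.04185 m
580 × 1.3×10⁻⁴ × 0.72 = 0.054288 m
800 × 0.45 × 0.8×10⁻⁴ = 0.02880 m
Δh = 0.04290 + 0.04185 + 0.054288 + 0.02880 = 0.167838 m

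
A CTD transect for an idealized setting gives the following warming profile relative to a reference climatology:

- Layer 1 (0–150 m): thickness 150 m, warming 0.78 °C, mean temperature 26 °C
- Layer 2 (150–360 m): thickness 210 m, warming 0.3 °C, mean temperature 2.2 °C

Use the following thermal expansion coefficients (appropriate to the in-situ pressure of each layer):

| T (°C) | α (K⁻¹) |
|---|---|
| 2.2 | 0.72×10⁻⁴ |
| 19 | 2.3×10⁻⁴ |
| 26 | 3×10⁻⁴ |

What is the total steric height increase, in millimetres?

40 mm of thermosteric rise

Layer 1 at 26 °C → α = 3×10⁻⁴ K⁻¹
Layer 2 at 2.2 °C → α = 0.72×10⁻⁴ K⁻¹
0–150 m: 3×10⁻⁴ × 150 × 0.78 = 0.03510 m
150–360 m: 0.72×10⁻⁴ × 0.3 × 210 = 0.004536 m
Δh = 0.03510 + 0.004536 = 0.039636 m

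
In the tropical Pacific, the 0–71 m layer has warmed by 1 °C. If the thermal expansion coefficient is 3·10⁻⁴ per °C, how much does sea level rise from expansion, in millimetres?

about 21.3 mm

Δh = αΔT·H = 3×10⁻⁴ × 1 × 71 = 0.02130 m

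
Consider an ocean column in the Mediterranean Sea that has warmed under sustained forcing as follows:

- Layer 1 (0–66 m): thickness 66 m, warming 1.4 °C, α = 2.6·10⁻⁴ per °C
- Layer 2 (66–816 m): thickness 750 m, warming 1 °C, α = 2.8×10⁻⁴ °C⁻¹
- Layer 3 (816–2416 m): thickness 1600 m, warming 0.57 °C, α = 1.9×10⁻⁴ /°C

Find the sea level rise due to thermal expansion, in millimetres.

1.4 × 2.6×10⁻⁴ × 66 = 0.024024 m
1 × 2.8×10⁻⁴ × 750 = 0.21000 m
Layer 3: 0.57 × 1.9×10⁻⁴ × 1600 = 0.17328 m
Δh = 0.024024 + 0.21000 + 0.17328 = 0.407304 m ≈ 407 mm

Δh = 407 mm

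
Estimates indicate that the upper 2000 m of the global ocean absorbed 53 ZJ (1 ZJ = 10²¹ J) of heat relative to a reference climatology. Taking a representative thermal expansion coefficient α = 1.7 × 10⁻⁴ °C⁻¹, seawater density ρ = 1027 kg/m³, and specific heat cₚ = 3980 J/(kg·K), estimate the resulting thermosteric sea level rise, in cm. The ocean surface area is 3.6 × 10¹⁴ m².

0.61 cm of thermosteric rise

Per unit area: Q = 53×10²¹ / (3.6×10¹⁴) ≈ 1.472×10⁸ J/m²
Δh = αQ/(ρcₚ) = 1.7×10⁻⁴ × 1.472×10⁸ / (1027 × 3980) ≈ 0.0061221 m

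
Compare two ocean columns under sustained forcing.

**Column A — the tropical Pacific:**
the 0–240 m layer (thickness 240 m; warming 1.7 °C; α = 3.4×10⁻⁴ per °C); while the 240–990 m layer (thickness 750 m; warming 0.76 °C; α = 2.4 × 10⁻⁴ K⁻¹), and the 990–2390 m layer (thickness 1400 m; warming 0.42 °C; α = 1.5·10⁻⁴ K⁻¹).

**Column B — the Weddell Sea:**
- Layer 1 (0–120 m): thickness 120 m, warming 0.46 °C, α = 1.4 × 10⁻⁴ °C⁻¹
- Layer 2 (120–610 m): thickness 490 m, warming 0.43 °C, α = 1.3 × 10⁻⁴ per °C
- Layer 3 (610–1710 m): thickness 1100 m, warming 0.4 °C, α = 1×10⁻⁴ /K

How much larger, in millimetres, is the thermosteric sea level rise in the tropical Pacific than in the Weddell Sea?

A 0–240 m: 240 × 3.4×10⁻⁴ × 1.7 = 0.13872 m
A 2.4×10⁻⁴ × 0.76 × 750 = 0.13680 m
A Layer 3: 0.42 × 1.5×10⁻⁴ × 1400 = 0.08820 m
A total: 0.36372 m
B 0.46 × 1.4×10⁻⁴ × 120 = 0.007728 m
B 120–610 m: 490 × 1.3×10⁻⁴ × 0.43 = 0.027391 m
B 0.4 × 1100 × 1×10⁻⁴ = 0.04400 m
B total: 0.079119 m
Difference: 0.36372 − 0.079119 = 0.284601 m

280 mm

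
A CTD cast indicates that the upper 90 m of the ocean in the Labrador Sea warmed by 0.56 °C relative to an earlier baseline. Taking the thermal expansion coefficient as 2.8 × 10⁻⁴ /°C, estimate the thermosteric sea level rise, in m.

0.0141 m of thermosteric rise

Δh = αΔT·H = 2.8×10⁻⁴ × 0.56 × 90 = 0.014112 m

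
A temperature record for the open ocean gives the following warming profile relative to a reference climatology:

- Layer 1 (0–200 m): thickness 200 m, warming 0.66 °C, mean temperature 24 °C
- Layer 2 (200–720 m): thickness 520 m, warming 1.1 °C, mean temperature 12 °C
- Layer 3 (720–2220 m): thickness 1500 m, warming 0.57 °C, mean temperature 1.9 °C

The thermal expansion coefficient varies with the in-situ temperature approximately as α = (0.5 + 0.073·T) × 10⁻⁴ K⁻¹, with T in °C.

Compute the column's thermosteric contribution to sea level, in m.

0.16 m of thermosteric rise

Layer 1: α = (0.5 + 0.073×24)×10⁻⁴ = 2.252×10⁻⁴ K⁻¹
Layer 2: α = (0.5 + 0.073×12)×10⁻⁴ = 1.376×10⁻⁴ K⁻¹
Layer 3: α = (0.5 + 0.073×1.9)×10⁻⁴ = 0.6387×10⁻⁴ K⁻¹
Layer 1: 0.66 × 2.252×10⁻⁴ × 200 = 0.0297264 m
Layer 2: 520 × 1.376×10⁻⁴ × 1.1 = 0.0787072 m
720–2220 m: 1500 × 0.6387×10⁻⁴ × 0.57 = 0.05460885 m
Δh = 0.0297264 + 0.0787072 + 0.05460885 = 0.16304245 m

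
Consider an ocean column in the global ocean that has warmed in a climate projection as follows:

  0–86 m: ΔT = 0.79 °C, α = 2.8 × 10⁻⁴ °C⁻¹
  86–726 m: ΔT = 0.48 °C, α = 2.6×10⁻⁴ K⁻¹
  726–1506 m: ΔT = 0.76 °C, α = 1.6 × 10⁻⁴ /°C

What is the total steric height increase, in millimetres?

190 mm

0–86 m: 0.79 × 2.8×10⁻⁴ × 86 = 0.0190232 m
640 × 2.6×10⁻⁴ × 0.48 = 0.079872 m
780 × 1.6×10⁻⁴ × 0.76 = 0.094848 m
Δh = 0.0190232 + 0.079872 + 0.094848 = 0.1937432 m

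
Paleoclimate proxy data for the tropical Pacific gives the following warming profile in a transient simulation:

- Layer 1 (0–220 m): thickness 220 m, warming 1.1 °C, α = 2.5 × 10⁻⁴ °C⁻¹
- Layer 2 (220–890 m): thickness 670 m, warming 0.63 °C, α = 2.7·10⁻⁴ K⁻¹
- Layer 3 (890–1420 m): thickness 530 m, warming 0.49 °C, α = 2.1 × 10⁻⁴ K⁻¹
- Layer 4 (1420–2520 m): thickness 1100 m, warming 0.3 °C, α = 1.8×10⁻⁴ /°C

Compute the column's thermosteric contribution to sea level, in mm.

290 mm of thermosteric rise

Layer 1: 1.1 × 220 × 2.5×10⁻⁴ = 0.06050 m
Layer 2: 670 × 2.7×10⁻⁴ × 0.63 = 0.113967 m
2.1×10⁻⁴ × 0.49 × 530 = 0.054537 m
Layer 4: 0.3 × 1100 × 1.8×10⁻⁴ = 0.05940 m
Δh = 0.06050 + 0.113967 + 0.054537 + 0.05940 = 0.288404 m ≈ 290 mm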